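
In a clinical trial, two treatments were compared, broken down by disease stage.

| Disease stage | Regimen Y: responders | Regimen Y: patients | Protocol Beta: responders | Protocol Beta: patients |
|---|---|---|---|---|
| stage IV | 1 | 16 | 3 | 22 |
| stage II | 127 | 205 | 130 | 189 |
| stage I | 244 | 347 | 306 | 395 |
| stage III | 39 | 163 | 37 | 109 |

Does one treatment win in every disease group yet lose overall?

Stage IV: Regimen Y 1/16 = 6.2%, Protocol Beta 3/22 = 13.6% → Protocol Beta
Stage II: Regimen Y 127/205 = 62.0%, Protocol Beta 130/189 = 68.8% → Protocol Beta
Stage I: Regimen Y 244/347 = 70.3%, Protocol Beta 306/395 = 77.5% → Protocol Beta
Stage III: Regimen Y 39/163 = 23.9%, Protocol Beta 37/109 = 33.9% → Protocol Beta
Overall: Regimen Y 411/731 = 56.2%, Protocol Beta 476/715 = 66.6% → Protocol Beta
Protocol Beta wins overall and in every disease group — no reversal.

No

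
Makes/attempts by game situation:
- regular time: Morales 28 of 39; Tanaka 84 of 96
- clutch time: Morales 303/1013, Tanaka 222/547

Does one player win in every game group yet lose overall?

No

Regular time: Morales 28/39 = 71.8%, Tanaka 84/96 = 87.5% → Tanaka
Clutch time: Morales 303/1013 = 29.9%, Tanaka 222/547 = 40.6% → Tanaka
Overall: Morales 331/1052 = 31.5%, Tanaka 306/643 = 47.6% → Tanaka
Tanaka wins overall and in every game group — no reversal.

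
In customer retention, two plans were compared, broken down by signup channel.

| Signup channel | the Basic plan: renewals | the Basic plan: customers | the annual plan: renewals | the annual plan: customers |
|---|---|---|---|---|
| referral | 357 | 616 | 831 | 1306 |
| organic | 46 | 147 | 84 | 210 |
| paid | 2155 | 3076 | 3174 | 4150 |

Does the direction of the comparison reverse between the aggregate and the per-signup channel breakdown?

Referral: the Basic plan 357/616 = 58.0%, the annual plan 831/1306 = 63.6% → the annual plan
Organic: the Basic plan 46/147 = 31.3%, the annual plan 84/210 = 40.0% → the annual plan
Paid: the Basic plan 2155/3076 = 70.1%, the annual plan 3174/4150 = 76.5% → the annual plan
Overall: the Basic plan 2558/3839 = 66.6%, the annual plan 4089/5666 = 72.2% → the annual plan
The annual plan wins overall and in every signup group — no reversal.

No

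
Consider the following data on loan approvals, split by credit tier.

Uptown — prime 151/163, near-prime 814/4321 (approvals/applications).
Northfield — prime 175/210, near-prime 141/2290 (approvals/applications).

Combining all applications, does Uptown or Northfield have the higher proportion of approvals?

Uptown

Prime: Uptown 151/163 = 92.6%, Northfield 175/210 = 83.3% → Uptown
Near-prime: Uptown 814/4321 = 18.8%, Northfield 141/2290 = 6.2% → Uptown
Overall: Uptown 965/4484 = 21.5%, Northfield 316/2500 = 12.6% → Uptown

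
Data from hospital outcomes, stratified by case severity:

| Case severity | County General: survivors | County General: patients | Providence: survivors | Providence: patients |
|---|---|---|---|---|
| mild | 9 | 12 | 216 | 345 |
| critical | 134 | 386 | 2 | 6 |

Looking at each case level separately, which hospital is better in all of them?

County General

Mild: County General 9/12 = 75.0%, Providence 216/345 = 62.6% → County General
Critical: County General 134/386 = 34.7%, Providence 2/6 = 33.3% → County General
County General has the higher rate in both groups.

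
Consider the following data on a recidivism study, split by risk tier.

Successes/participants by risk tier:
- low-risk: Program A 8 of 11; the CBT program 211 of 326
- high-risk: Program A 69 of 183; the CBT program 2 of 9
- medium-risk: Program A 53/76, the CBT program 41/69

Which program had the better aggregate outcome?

Low-risk: Program A 8/11 = 72.7%, the CBT program 211/326 = 64.7% → Program A
High-risk: Program A 69/183 = 37.7%, the CBT program 2/9 = 22.2% → Program A
Medium-risk: Program A 53/76 = 69.7%, the CBT program 41/69 = 59.4% → Program A
Overall: Program A 130/270 = 48.1%, the CBT program 254/404 = 62.9% → the CBT program
(Program A wins every risk group but the CBT program wins overall — Program A's participants skew toward the low-rate high-risk group.)

the CBT program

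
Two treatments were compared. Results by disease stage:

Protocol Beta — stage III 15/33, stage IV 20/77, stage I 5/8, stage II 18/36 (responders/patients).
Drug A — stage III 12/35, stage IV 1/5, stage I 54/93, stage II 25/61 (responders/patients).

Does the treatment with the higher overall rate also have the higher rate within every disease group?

Stage III: Protocol Beta 15/33 = 45.5%, Drug A 12/35 = 34.3% → Protocol Beta
Stage IV: Protocol Beta 20/77 = 26.0%, Drug A 1/5 = 20.0% → Protocol Beta
Stage I: Protocol Beta 5/8 = 62.5%, Drug A 54/93 = 58.1% → Protocol Beta
Stage II: Protocol Beta 18/36 = 50.0%, Drug A 25/61 = 41.0% → Protocol Beta
Overall: Protocol Beta 58/154 = 37.7%, Drug A 92/194 = 47.4% → Drug A
Protocol Beta wins each disease group but Drug A wins overall — the comparison reverses. Protocol Beta's patients skew toward stage IV, which has a lower base rate.

No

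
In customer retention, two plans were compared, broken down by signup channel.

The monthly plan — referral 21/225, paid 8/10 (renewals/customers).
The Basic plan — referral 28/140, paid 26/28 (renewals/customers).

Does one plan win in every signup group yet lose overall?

Referral: the monthly plan 21/225 = 9.3%, the Basic plan 28/140 = 20.0% → the Basic plan
Paid: the monthly plan 8/10 = 80.0%, the Basic plan 26/28 = 92.9% → the Basic plan
Overall: the monthly plan 29/235 = 12.3%, the Basic plan 54/168 = 32.1% → the Basic plan
The Basic plan wins overall and in every signup group — no reversal.

No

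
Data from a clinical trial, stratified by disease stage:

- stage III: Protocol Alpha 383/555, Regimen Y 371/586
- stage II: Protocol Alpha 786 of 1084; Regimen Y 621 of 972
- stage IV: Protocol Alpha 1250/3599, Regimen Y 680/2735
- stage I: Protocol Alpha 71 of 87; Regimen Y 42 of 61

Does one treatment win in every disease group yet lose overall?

No

Stage III: Protocol Alpha 383/555 = 69.0%, Regimen Y 371/586 = 63.3% → Protocol Alpha
Stage II: Protocol Alpha 786/1084 = 72.5%, Regimen Y 621/972 = 63.9% → Protocol Alpha
Stage IV: Protocol Alpha 1250/3599 = 34.7%, Regimen Y 680/2735 = 24.9% → Protocol Alpha
Stage I: Protocol Alpha 71/87 = 81.6%, Regimen Y 42/61 = 68.9% → Protocol Alpha
Overall: Protocol Alpha 2490/5325 = 46.8%, Regimen Y 1714/4354 = 39.4% → Protocol Alpha
Protocol Alpha wins overall and in every disease group — no reversal.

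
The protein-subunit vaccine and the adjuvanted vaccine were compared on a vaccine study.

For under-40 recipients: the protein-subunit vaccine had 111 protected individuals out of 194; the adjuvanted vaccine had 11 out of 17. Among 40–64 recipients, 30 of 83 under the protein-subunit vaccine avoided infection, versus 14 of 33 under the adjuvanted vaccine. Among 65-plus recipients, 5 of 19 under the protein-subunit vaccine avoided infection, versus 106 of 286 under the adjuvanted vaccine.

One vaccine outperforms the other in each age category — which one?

the adjuvanted vaccine

Under-40: the protein-subunit vaccine 111/194 = 57.2%, the adjuvanted vaccine 11/17 = 64.7% → the adjuvanted vaccine
40–64: the protein-subunit vaccine 30/83 = 36.1%, the adjuvanted vaccine 14/33 = 42.4% → the adjuvanted vaccine
65-plus: the protein-subunit vaccine 5/19 = 26.3%, the adjuvanted vaccine 106/286 = 37.1% → the adjuvanted vaccine
The adjuvanted vaccine has the higher rate in all 3 groups.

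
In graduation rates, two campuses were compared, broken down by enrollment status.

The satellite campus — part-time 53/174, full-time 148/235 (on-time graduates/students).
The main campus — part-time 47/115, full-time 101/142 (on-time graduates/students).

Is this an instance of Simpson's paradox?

No

Part-time: the satellite campus 53/174 = 30.5%, the main campus 47/115 = 40.9% → the main campus
Full-time: the satellite campus 148/235 = 63.0%, the main campus 101/142 = 71.1% → the main campus
Overall: the satellite campus 201/409 = 49.1%, the main campus 148/257 = 57.6% → the main campus
The main campus wins overall and in every enrollment group — no reversal.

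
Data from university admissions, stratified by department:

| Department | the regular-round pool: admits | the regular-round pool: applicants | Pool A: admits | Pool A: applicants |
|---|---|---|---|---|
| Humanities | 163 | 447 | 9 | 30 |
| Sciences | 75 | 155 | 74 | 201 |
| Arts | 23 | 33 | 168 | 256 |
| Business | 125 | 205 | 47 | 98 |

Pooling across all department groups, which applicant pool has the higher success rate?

Pool A

Humanities: the regular-round pool 163/447 = 36.5%, Pool A 9/30 = 30.0% → the regular-round pool
Sciences: the regular-round pool 75/155 = 48.4%, Pool A 74/201 = 36.8% → the regular-round pool
Arts: the regular-round pool 23/33 = 69.7%, Pool A 168/256 = 65.6% → the regular-round pool
Business: the regular-round pool 125/205 = 61.0%, Pool A 47/98 = 48.0% → the regular-round pool
Overall: the regular-round pool 386/840 = 46.0%, Pool A 298/585 = 50.9% → Pool A
(The regular-round pool wins every department group but Pool A wins overall — the regular-round pool's applicants skew toward the low-rate Humanities group.)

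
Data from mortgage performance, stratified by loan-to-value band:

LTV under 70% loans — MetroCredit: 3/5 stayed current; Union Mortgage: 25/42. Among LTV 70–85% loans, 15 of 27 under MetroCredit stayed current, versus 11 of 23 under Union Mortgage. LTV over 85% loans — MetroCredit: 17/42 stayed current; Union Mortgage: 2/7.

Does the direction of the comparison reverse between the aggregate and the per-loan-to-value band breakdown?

Yes

LTV under 70%: MetroCredit 3/5 = 60.0%, Union Mortgage 25/42 = 59.5% → MetroCredit
LTV 70–85%: MetroCredit 15/27 = 55.6%, Union Mortgage 11/23 = 47.8% → MetroCredit
LTV over 85%: MetroCredit 17/42 = 40.5%, Union Mortgage 2/7 = 28.6% → MetroCredit
Overall: MetroCredit 35/74 = 47.3%, Union Mortgage 38/72 = 52.8% → Union Mortgage
MetroCredit wins each loan-to-value group but Union Mortgage wins overall — the comparison reverses. MetroCredit's loans skew toward LTV over 85%, which has a lower base rate.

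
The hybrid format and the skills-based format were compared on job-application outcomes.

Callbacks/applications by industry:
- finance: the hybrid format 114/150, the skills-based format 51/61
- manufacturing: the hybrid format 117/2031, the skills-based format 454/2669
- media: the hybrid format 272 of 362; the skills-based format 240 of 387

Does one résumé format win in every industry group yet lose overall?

Finance: the hybrid format 114/150 = 76.0%, the skills-based format 51/61 = 83.6% → the skills-based format
Manufacturing: the hybrid format 117/2031 = 5.8%, the skills-based format 454/2669 = 17.0% → the skills-based format
Media: the hybrid format 272/362 = 75.1%, the skills-based format 240/387 = 62.0% → the hybrid format
Overall: the hybrid format 503/2543 = 19.8%, the skills-based format 745/3117 = 23.9% → the skills-based format
Neither sweeps: the hybrid format wins 1 of 3 groups, the skills-based format wins 2. The skills-based format wins overall but not every group — no Simpson reversal.

No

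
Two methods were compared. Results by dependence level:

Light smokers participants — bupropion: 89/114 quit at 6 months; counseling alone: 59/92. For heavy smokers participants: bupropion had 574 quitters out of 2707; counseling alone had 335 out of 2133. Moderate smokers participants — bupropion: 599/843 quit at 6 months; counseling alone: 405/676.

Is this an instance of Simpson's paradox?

No

Light smokers: bupropion 89/114 = 78.1%, counseling alone 59/92 = 64.1% → bupropion
Heavy smokers: bupropion 574/2707 = 21.2%, counseling alone 335/2133 = 15.7% → bupropion
Moderate smokers: bupropion 599/843 = 71.1%, counseling alone 405/676 = 59.9% → bupropion
Overall: bupropion 1262/3664 = 34.4%, counseling alone 799/2901 = 27.5% → bupropion
Bupropion wins overall and in every dependence group — no reversal.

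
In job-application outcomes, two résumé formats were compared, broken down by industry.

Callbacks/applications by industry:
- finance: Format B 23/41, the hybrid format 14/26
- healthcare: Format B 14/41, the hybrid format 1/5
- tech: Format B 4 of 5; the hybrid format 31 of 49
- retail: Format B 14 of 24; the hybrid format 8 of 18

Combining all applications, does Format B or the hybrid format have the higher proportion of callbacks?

the hybrid format

Finance: Format B 23/41 = 56.1%, the hybrid format 14/26 = 53.8% → Format B
Healthcare: Format B 14/41 = 34.1%, the hybrid format 1/5 = 20.0% → Format B
Tech: Format B 4/5 = 80.0%, the hybrid format 31/49 = 63.3% → Format B
Retail: Format B 14/24 = 58.3%, the hybrid format 8/18 = 44.4% → Format B
Overall: Format B 55/111 = 49.5%, the hybrid format 54/98 = 55.1% → the hybrid format
(Format B wins every industry group but the hybrid format wins overall — Format B's applications skew toward the low-rate healthcare group.)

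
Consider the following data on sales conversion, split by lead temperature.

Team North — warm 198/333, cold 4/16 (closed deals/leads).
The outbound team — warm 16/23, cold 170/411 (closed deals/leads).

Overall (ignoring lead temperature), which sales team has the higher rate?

Warm: Team North 198/333 = 59.5%, the outbound team 16/23 = 69.6% → the outbound team
Cold: Team North 4/16 = 25.0%, the outbound team 170/411 = 41.4% → the outbound team
Overall: Team North 202/349 = 57.9%, the outbound team 186/434 = 42.9% → Team North
(The outbound team wins every lead group but Team North wins overall — the outbound team's leads skew toward the low-rate cold group.)

Team North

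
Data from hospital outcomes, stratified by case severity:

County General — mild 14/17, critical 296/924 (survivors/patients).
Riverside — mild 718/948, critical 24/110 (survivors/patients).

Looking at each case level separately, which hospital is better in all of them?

Mild: County General 14/17 = 82.4%, Riverside 718/948 = 75.7% → County General
Critical: County General 296/924 = 32.0%, Riverside 24/110 = 21.8% → County General
County General has the higher rate in both groups.

County General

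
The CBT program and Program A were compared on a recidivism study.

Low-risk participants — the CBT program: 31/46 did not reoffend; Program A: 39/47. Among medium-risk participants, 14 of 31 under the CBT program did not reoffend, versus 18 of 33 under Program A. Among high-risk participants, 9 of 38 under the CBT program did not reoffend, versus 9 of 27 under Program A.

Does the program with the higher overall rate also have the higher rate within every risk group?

Low-risk: the CBT program 31/46 = 67.4%, Program A 39/47 = 83.0% → Program A
Medium-risk: the CBT program 14/31 = 45.2%, Program A 18/33 = 54.5% → Program A
High-risk: the CBT program 9/38 = 23.7%, Program A 9/27 = 33.3% → Program A
Overall: the CBT program 54/115 = 47.0%, Program A 66/107 = 61.7% → Program A
Program A wins overall and in every risk group — no reversal.

Yes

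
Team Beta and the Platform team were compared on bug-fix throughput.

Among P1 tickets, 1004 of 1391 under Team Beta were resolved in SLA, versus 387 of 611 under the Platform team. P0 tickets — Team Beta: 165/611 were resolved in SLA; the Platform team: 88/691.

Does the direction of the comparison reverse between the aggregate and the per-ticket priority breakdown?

P1: Team Beta 1004/1391 = 72.2%, the Platform team 387/611 = 63.3% → Team Beta
P0: Team Beta 165/611 = 27.0%, the Platform team 88/691 = 12.7% → Team Beta
Overall: Team Beta 1169/2002 = 58.4%, the Platform team 475/1302 = 36.5% → Team Beta
Team Beta wins overall and in every ticket group — no reversal.

No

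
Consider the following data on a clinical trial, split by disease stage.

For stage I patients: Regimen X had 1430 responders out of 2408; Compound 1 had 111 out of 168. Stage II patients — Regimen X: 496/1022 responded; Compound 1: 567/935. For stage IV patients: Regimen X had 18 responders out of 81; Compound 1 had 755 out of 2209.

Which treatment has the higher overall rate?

Stage I: Regimen X 1430/2408 = 59.4%, Compound 1 111/168 = 66.1% → Compound 1
Stage II: Regimen X 496/1022 = 48.5%, Compound 1 567/935 = 60.6% → Compound 1
Stage IV: Regimen X 18/81 = 22.2%, Compound 1 755/2209 = 34.2% → Compound 1
Overall: Regimen X 1944/3511 = 55.4%, Compound 1 1433/3312 = 43.3% → Regimen X
(Compound 1 wins every disease group but Regimen X wins overall — Compound 1's patients skew toward the low-rate stage IV group.)

Regimen X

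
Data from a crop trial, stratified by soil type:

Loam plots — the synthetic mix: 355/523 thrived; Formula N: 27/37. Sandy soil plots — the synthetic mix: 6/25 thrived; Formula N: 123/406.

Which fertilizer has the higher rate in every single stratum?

Loam: the synthetic mix 355/523 = 67.9%, Formula N 27/37 = 73.0% → Formula N
Sandy soil: the synthetic mix 6/25 = 24.0%, Formula N 123/406 = 30.3% → Formula N
Formula N has the higher rate in both groups.

Formula N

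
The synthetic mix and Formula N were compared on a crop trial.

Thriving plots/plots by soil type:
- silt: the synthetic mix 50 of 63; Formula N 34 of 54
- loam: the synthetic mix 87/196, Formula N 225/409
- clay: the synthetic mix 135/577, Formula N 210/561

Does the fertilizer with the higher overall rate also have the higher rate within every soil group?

Silt: the synthetic mix 50/63 = 79.4%, Formula N 34/54 = 63.0% → the synthetic mix
Loam: the synthetic mix 87/196 = 44.4%, Formula N 225/409 = 55.0% → Formula N
Clay: the synthetic mix 135/577 = 23.4%, Formula N 210/561 = 37.4% → Formula N
Overall: the synthetic mix 272/836 = 32.5%, Formula N 469/1024 = 45.8% → Formula N
Neither sweeps: the synthetic mix wins 1 of 3 groups, Formula N wins 2. Formula N wins overall but not every group — no Simpson reversal.

No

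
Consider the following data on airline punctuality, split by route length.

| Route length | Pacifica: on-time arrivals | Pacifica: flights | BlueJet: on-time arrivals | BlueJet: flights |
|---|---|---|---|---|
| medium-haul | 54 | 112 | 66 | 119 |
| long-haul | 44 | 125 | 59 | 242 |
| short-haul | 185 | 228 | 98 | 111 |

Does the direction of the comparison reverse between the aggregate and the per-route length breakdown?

Medium-haul: Pacifica 54/112 = 48.2%, BlueJet 66/119 = 55.5% → BlueJet
Long-haul: Pacifica 44/125 = 35.2%, BlueJet 59/242 = 24.4% → Pacifica
Short-haul: Pacifica 185/228 = 81.1%, BlueJet 98/111 = 88.3% → BlueJet
Overall: Pacifica 283/465 = 60.9%, BlueJet 223/472 = 47.2% → Pacifica
Neither sweeps: Pacifica wins 1 of 3 groups, BlueJet wins 2. Pacifica wins overall but not every group — no Simpson reversal.

No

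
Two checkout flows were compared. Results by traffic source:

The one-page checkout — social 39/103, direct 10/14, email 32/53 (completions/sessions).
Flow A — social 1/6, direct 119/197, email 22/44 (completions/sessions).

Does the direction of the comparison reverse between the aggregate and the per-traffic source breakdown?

Yes

Social: the one-page checkout 39/103 = 37.9%, Flow A 1/6 = 16.7% → the one-page checkout
Direct: the one-page checkout 10/14 = 71.4%, Flow A 119/197 = 60.4% → the one-page checkout
Email: the one-page checkout 32/53 = 60.4%, Flow A 22/44 = 50.0% → the one-page checkout
Overall: the one-page checkout 81/170 = 47.6%, Flow A 142/247 = 57.5% → Flow A
The one-page checkout wins each traffic group but Flow A wins overall — the comparison reverses. The one-page checkout's sessions skew toward social, which has a lower base rate.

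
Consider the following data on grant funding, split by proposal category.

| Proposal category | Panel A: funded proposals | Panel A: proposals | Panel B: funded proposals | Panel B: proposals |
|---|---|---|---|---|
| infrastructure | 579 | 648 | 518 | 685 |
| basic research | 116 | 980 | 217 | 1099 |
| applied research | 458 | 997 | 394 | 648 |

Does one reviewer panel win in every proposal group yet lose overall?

Infrastructure: Panel A 579/648 = 89.4%, Panel B 518/685 = 75.6% → Panel A
Basic research: Panel A 116/980 = 11.8%, Panel B 217/1099 = 19.7% → Panel B
Applied research: Panel A 458/997 = 45.9%, Panel B 394/648 = 60.8% → Panel B
Overall: Panel A 1153/2625 = 43.9%, Panel B 1129/2432 = 46.4% → Panel B
Neither sweeps: Panel A wins 1 of 3 groups, Panel B wins 2. Panel B wins overall but not every group — no Simpson reversal.

No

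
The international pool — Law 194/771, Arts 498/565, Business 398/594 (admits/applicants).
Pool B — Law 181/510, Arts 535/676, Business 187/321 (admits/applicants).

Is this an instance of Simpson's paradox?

No

Law: the international pool 194/771 = 25.2%, Pool B 181/510 = 35.5% → Pool B
Arts: the international pool 498/565 = 88.1%, Pool B 535/676 = 79.1% → the international pool
Business: the international pool 398/594 = 67.0%, Pool B 187/321 = 58.3% → the international pool
Overall: the international pool 1090/1930 = 56.5%, Pool B 903/1507 = 59.9% → Pool B
Neither sweeps: the international pool wins 2 of 3 groups, Pool B wins 1. Pool B wins overall but not every group — no Simpson reversal.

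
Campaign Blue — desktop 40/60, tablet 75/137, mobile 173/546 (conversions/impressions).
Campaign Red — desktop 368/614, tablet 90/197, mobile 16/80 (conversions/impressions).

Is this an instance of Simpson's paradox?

Desktop: Campaign Blue 40/60 = 66.7%, Campaign Red 368/614 = 59.9% → Campaign Blue
Tablet: Campaign Blue 75/137 = 54.7%, Campaign Red 90/197 = 45.7% → Campaign Blue
Mobile: Campaign Blue 173/546 = 31.7%, Campaign Red 16/80 = 20.0% → Campaign Blue
Overall: Campaign Blue 288/743 = 38.8%, Campaign Red 474/891 = 53.2% → Campaign Red
Campaign Blue wins each device group but Campaign Red wins overall — the comparison reverses. Campaign Blue's impressions skew toward mobile, which has a lower base rate.

Yes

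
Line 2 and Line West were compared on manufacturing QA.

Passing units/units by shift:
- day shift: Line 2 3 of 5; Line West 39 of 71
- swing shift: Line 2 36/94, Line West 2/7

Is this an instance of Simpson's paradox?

Day shift: Line 2 3/5 = 60.0%, Line West 39/71 = 54.9% → Line 2
Swing shift: Line 2 36/94 = 38.3%, Line West 2/7 = 28.6% → Line 2
Overall: Line 2 39/99 = 39.4%, Line West 41/78 = 52.6% → Line West
Line 2 wins each shift group but Line West wins overall — the comparison reverses. Line 2's units skew toward swing shift, which has a lower base rate.

Yes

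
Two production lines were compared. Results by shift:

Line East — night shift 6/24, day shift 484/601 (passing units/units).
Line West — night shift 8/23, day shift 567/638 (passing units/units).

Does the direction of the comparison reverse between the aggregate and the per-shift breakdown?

No

Night shift: Line East 6/24 = 25.0%, Line West 8/23 = 34.8% → Line West
Day shift: Line East 484/601 = 80.5%, Line West 567/638 = 88.9% → Line West
Overall: Line East 490/625 = 78.4%, Line West 575/661 = 87.0% → Line West
Line West wins overall and in every shift group — no reversal.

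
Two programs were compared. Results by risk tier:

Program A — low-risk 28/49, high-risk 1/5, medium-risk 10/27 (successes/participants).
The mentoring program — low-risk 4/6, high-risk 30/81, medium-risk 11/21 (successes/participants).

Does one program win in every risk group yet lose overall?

Yes

Low-risk: Program A 28/49 = 57.1%, the mentoring program 4/6 = 66.7% → the mentoring program
High-risk: Program A 1/5 = 20.0%, the mentoring program 30/81 = 37.0% → the mentoring program
Medium-risk: Program A 10/27 = 37.0%, the mentoring program 11/21 = 52.4% → the mentoring program
Overall: Program A 39/81 = 48.1%, the mentoring program 45/108 = 41.7% → Program A
The mentoring program wins each risk group but Program A wins overall — the comparison reverses. The mentoring program's participants skew toward high-risk, which has a lower base rate.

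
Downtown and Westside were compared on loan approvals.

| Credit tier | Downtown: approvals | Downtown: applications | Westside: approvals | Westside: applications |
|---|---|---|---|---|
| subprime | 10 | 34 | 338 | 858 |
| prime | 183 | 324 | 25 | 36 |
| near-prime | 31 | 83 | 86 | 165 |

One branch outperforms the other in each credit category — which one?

Subprime: Downtown 10/34 = 29.4%, Westside 338/858 = 39.4% → Westside
Prime: Downtown 183/324 = 56.5%, Westside 25/36 = 69.4% → Westside
Near-prime: Downtown 31/83 = 37.3%, Westside 86/165 = 52.1% → Westside
Westside has the higher rate in all 3 groups.

Westside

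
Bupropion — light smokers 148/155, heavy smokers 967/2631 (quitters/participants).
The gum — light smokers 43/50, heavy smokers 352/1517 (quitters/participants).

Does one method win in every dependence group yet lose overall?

Light smokers: bupropion 148/155 = 95.5%, the gum 43/50 = 86.0% → bupropion
Heavy smokers: bupropion 967/2631 = 36.8%, the gum 352/1517 = 23.2% → bupropion
Overall: bupropion 1115/2786 = 40.0%, the gum 395/1567 = 25.2% → bupropion
Bupropion wins overall and in every dependence group — no reversal.

No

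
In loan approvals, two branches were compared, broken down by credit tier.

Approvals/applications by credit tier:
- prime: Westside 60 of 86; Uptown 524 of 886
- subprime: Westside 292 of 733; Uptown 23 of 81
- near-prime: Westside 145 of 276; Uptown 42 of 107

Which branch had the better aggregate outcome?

Uptown

Prime: Westside 60/86 = 69.8%, Uptown 524/886 = 59.1% → Westside
Subprime: Westside 292/733 = 39.8%, Uptown 23/81 = 28.4% → Westside
Near-prime: Westside 145/276 = 52.5%, Uptown 42/107 = 39.3% → Westside
Overall: Westside 497/1095 = 45.4%, Uptown 589/1074 = 54.8% → Uptown
(Westside wins every credit group but Uptown wins overall — Westside's applications skew toward the low-rate subprime group.)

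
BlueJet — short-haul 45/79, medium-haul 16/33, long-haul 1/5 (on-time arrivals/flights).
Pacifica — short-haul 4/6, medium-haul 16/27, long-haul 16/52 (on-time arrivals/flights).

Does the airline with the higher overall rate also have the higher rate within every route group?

Short-haul: BlueJet 45/79 = 57.0%, Pacifica 4/6 = 66.7% → Pacifica
Medium-haul: BlueJet 16/33 = 48.5%, Pacifica 16/27 = 59.3% → Pacifica
Long-haul: BlueJet 1/5 = 20.0%, Pacifica 16/52 = 30.8% → Pacifica
Overall: BlueJet 62/117 = 53.0%, Pacifica 36/85 = 42.4% → BlueJet
Pacifica wins each route group but BlueJet wins overall — the comparison reverses. Pacifica's flights skew toward long-haul, which has a lower base rate.

No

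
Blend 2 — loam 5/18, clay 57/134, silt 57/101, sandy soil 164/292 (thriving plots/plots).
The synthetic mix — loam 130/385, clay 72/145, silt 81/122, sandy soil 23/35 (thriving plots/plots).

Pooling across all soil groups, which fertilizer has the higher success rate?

Blend 2

Loam: Blend 2 5/18 = 27.8%, the synthetic mix 130/385 = 33.8% → the synthetic mix
Clay: Blend 2 57/134 = 42.5%, the synthetic mix 72/145 = 49.7% → the synthetic mix
Silt: Blend 2 57/101 = 56.4%, the synthetic mix 81/122 = 66.4% → the synthetic mix
Sandy soil: Blend 2 164/292 = 56.2%, the synthetic mix 23/35 = 65.7% → the synthetic mix
Overall: Blend 2 283/545 = 51.9%, the synthetic mix 306/687 = 44.5% → Blend 2
(The synthetic mix wins every soil group but Blend 2 wins overall — the synthetic mix's plots skew toward the low-rate loam group.)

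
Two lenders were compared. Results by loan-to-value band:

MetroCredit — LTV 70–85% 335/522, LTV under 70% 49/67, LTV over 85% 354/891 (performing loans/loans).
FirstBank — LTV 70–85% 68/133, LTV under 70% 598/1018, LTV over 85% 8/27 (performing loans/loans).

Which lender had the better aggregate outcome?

FirstBank

LTV 70–85%: MetroCredit 335/522 = 64.2%, FirstBank 68/133 = 51.1% → MetroCredit
LTV under 70%: MetroCredit 49/67 = 73.1%, FirstBank 598/1018 = 58.7% → MetroCredit
LTV over 85%: MetroCredit 354/891 = 39.7%, FirstBank 8/27 = 29.6% → MetroCredit
Overall: MetroCredit 738/1480 = 49.9%, FirstBank 674/1178 = 57.2% → FirstBank
(MetroCredit wins every loan-to-value group but FirstBank wins overall — MetroCredit's loans skew toward the low-rate LTV over 85% group.)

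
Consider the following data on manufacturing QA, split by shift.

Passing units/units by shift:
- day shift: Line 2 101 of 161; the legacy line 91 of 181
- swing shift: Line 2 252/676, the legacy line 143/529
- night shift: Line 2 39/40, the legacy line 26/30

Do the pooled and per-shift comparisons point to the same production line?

Day shift: Line 2 101/161 = 62.7%, the legacy line 91/181 = 50.3% → Line 2
Swing shift: Line 2 252/676 = 37.3%, the legacy line 143/529 = 27.0% → Line 2
Night shift: Line 2 39/40 = 97.5%, the legacy line 26/30 = 86.7% → Line 2
Overall: Line 2 392/877 = 44.7%, the legacy line 260/740 = 35.1% → Line 2
Line 2 wins overall and in every shift group — no reversal.

Yes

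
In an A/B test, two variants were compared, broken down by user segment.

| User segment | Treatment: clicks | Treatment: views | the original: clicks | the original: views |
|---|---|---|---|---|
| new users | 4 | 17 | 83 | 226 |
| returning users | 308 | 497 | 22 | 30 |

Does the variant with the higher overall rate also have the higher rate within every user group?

New users: Treatment 4/17 = 23.5%, the original 83/226 = 36.7% → the original
Returning users: Treatment 308/497 = 62.0%, the original 22/30 = 73.3% → the original
Overall: Treatment 312/514 = 60.7%, the original 105/256 = 41.0% → Treatment
The original wins each user group but Treatment wins overall — the comparison reverses. The original's views skew toward new users, which has a lower base rate.

No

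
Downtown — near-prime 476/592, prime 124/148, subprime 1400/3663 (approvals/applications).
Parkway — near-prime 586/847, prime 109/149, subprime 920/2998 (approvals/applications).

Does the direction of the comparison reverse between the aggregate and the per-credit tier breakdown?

No

Near-prime: Downtown 476/592 = 80.4%, Parkway 586/847 = 69.2% → Downtown
Prime: Downtown 124/148 = 83.8%, Parkway 109/149 = 73.2% → Downtown
Subprime: Downtown 1400/3663 = 38.2%, Parkway 920/2998 = 30.7% → Downtown
Overall: Downtown 2000/4403 = 45.4%, Parkway 1615/3994 = 40.4% → Downtown
Downtown wins overall and in every credit group — no reversal.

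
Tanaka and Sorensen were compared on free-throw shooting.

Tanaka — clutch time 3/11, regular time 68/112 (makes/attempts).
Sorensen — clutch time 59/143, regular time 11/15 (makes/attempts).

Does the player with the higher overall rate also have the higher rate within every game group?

Clutch time: Tanaka 3/11 = 27.3%, Sorensen 59/143 = 41.3% → Sorensen
Regular time: Tanaka 68/112 = 60.7%, Sorensen 11/15 = 73.3% → Sorensen
Overall: Tanaka 71/123 = 57.7%, Sorensen 70/158 = 44.3% → Tanaka
Sorensen wins each game group but Tanaka wins overall — the comparison reverses. Sorensen's attempts skew toward clutch time, which has a lower base rate.

No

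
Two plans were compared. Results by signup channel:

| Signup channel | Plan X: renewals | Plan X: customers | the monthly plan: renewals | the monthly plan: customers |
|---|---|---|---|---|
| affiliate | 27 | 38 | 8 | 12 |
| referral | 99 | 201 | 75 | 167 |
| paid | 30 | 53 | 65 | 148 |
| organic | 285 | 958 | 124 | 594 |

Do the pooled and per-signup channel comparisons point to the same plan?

Affiliate: Plan X 27/38 = 71.1%, the monthly plan 8/12 = 66.7% → Plan X
Referral: Plan X 99/201 = 49.3%, the monthly plan 75/167 = 44.9% → Plan X
Paid: Plan X 30/53 = 56.6%, the monthly plan 65/148 = 43.9% → Plan X
Organic: Plan X 285/958 = 29.7%, the monthly plan 124/594 = 20.9% → Plan X
Overall: Plan X 441/1250 = 35.3%, the monthly plan 272/921 = 29.5% → Plan X
Plan X wins overall and in every signup group — no reversal.

Yes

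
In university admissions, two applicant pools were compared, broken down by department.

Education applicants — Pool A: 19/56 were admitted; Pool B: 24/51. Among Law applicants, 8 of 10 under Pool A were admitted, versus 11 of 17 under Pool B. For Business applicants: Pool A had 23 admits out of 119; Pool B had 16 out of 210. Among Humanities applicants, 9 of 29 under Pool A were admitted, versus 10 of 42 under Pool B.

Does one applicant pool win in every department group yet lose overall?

Education: Pool A 19/56 = 33.9%, Pool B 24/51 = 47.1% → Pool B
Law: Pool A 8/10 = 80.0%, Pool B 11/17 = 64.7% → Pool A
Business: Pool A 23/119 = 19.3%, Pool B 16/210 = 7.6% → Pool A
Humanities: Pool A 9/29 = 31.0%, Pool B 10/42 = 23.8% → Pool A
Overall: Pool A 59/214 = 27.6%, Pool B 61/320 = 19.1% → Pool A
Neither sweeps: Pool A wins 3 of 4 groups, Pool B wins 1. Pool A wins overall but not every group — no Simpson reversal.

No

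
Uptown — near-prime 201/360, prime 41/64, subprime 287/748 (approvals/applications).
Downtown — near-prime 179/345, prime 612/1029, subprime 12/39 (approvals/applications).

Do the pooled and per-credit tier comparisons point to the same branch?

Near-prime: Uptown 201/360 = 55.8%, Downtown 179/345 = 51.9% → Uptown
Prime: Uptown 41/64 = 64.1%, Downtown 612/1029 = 59.5% → Uptown
Subprime: Uptown 287/748 = 38.4%, Downtown 12/39 = 30.8% → Uptown
Overall: Uptown 529/1172 = 45.1%, Downtown 803/1413 = 56.8% → Downtown
Uptown wins each credit group but Downtown wins overall — the comparison reverses. Uptown's applications skew toward subprime, which has a lower base rate.

No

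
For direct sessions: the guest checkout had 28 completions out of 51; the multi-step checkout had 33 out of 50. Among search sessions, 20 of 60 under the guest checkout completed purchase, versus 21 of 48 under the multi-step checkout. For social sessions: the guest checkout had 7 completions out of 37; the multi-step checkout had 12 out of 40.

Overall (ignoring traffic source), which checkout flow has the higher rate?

Direct: the guest checkout 28/51 = 54.9%, the multi-step checkout 33/50 = 66.0% → the multi-step checkout
Search: the guest checkout 20/60 = 33.3%, the multi-step checkout 21/48 = 43.8% → the multi-step checkout
Social: the guest checkout 7/37 = 18.9%, the multi-step checkout 12/40 = 30.0% → the multi-step checkout
Overall: the guest checkout 55/148 = 37.2%, the multi-step checkout 66/138 = 47.8% → the multi-step checkout

the multi-step checkout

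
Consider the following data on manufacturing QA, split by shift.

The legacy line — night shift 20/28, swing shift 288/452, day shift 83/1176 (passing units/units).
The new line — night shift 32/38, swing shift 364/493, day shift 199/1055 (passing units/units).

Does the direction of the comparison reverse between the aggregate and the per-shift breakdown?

Night shift: the legacy line 20/28 = 71.4%, the new line 32/38 = 84.2% → the new line
Swing shift: the legacy line 288/452 = 63.7%, the new line 364/493 = 73.8% → the new line
Day shift: the legacy line 83/1176 = 7.1%, the new line 199/1055 = 18.9% → the new line
Overall: the legacy line 391/1656 = 23.6%, the new line 595/1586 = 37.5% → the new line
The new line wins overall and in every shift group — no reversal.

No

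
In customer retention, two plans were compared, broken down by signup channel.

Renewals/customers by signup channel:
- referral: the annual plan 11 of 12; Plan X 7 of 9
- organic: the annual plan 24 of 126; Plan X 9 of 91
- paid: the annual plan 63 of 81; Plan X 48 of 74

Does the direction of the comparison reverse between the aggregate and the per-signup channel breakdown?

Referral: the annual plan 11/12 = 91.7%, Plan X 7/9 = 77.8% → the annual plan
Organic: the annual plan 24/126 = 19.0%, Plan X 9/91 = 9.9% → the annual plan
Paid: the annual plan 63/81 = 77.8%, Plan X 48/74 = 64.9% → the annual plan
Overall: the annual plan 98/219 = 44.7%, Plan X 64/174 = 36.8% → the annual plan
The annual plan wins overall and in every signup group — no reversal.

No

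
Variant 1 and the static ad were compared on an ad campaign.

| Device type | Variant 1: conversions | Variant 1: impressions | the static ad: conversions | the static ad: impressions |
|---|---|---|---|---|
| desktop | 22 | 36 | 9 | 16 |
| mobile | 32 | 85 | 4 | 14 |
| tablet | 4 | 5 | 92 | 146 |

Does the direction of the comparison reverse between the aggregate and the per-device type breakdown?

Yes

Desktop: Variant 1 22/36 = 61.1%, the static ad 9/16 = 56.2% → Variant 1
Mobile: Variant 1 32/85 = 37.6%, the static ad 4/14 = 28.6% → Variant 1
Tablet: Variant 1 4/5 = 80.0%, the static ad 92/146 = 63.0% → Variant 1
Overall: Variant 1 58/126 = 46.0%, the static ad 105/176 = 59.7% → the static ad
Variant 1 wins each device group but the static ad wins overall — the comparison reverses. Variant 1's impressions skew toward mobile, which has a lower base rate.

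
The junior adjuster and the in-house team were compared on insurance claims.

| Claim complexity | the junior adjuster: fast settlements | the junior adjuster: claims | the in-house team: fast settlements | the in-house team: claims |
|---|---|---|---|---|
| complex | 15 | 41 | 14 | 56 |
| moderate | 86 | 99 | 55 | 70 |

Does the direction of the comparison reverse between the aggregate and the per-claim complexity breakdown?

Complex: the junior adjuster 15/41 = 36.6%, the in-house team 14/56 = 25.0% → the junior adjuster
Moderate: the junior adjuster 86/99 = 86.9%, the in-house team 55/70 = 78.6% → the junior adjuster
Overall: the junior adjuster 101/140 = 72.1%, the in-house team 69/126 = 54.8% → the junior adjuster
The junior adjuster wins overall and in every claim group — no reversal.

No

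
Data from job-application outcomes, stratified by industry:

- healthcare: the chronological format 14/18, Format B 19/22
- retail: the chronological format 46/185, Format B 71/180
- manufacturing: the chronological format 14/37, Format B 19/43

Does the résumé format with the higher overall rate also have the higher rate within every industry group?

Healthcare: the chronological format 14/18 = 77.8%, Format B 19/22 = 86.4% → Format B
Retail: the chronological format 46/185 = 24.9%, Format B 71/180 = 39.4% → Format B
Manufacturing: the chronological format 14/37 = 37.8%, Format B 19/43 = 44.2% → Format B
Overall: the chronological format 74/240 = 30.8%, Format B 109/245 = 44.5% → Format B
Format B wins overall and in every industry group — no reversal.

Yes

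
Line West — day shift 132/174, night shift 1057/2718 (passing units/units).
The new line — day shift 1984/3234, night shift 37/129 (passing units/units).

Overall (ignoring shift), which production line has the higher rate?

Day shift: Line West 132/174 = 75.9%, the new line 1984/3234 = 61.3% → Line West
Night shift: Line West 1057/2718 = 38.9%, the new line 37/129 = 28.7% → Line West
Overall: Line West 1189/2892 = 41.1%, the new line 2021/3363 = 60.1% → the new line
(Line West wins every shift group but the new line wins overall — Line West's units skew toward the low-rate night shift group.)

the new line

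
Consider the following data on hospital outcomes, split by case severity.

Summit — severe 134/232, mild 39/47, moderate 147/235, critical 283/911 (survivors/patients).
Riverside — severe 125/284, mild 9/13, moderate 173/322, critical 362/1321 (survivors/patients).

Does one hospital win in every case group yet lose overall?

Severe: Summit 134/232 = 57.8%, Riverside 125/284 = 44.0% → Summit
Mild: Summit 39/47 = 83.0%, Riverside 9/13 = 69.2% → Summit
Moderate: Summit 147/235 = 62.6%, Riverside 173/322 = 53.7% → Summit
Critical: Summit 283/911 = 31.1%, Riverside 362/1321 = 27.4% → Summit
Overall: Summit 603/1425 = 42.3%, Riverside 669/1940 = 34.5% → Summit
Summit wins overall and in every case group — no reversal.

No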